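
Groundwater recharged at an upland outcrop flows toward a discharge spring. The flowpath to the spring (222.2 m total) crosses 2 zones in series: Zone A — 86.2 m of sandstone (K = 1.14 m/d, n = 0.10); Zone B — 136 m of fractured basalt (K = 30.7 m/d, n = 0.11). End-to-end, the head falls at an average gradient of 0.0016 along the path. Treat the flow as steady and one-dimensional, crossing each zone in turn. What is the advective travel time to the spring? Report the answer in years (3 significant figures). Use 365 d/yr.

Steady 1-D flow in series ⇒ the Darcy flux q is identical in every zone and the zone head losses add (resistances L/K in series).
Σ(L/K) = 86.2/1.14 + 136/30.7 = 75.61 + 4.430 = 80.04 d
K_eq = L_total / Σ(L/K) = 222.2 / 80.04 = 2.776 m/d
q = K_eq · i = 2.776 × 0.0016 = 0.004442 m/d (same in every zone)
Zone A: v = q/n = 0.004442/0.10 = 0.04442 m/d → t_A = 86.2/0.04442 = 1941 d
Zone B: v = q/n = 0.004442/0.11 = 0.04038 m/d → t_B = 136/0.04038 = 3368 d
Total t = 1941 + 3368 = 5309 d
   = 5309 / 365 = 14.5 yr

14.5 years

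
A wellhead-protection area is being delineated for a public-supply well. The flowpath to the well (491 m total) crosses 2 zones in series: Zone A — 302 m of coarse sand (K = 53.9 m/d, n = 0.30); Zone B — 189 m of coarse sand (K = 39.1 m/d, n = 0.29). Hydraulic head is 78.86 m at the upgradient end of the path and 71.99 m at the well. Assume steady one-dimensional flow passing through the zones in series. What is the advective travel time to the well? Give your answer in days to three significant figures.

221 days

Total head drop ΔH = 78.86 − 71.99 = 6.87 m
Continuity: the same q passes through each zone, so ΔH = q·Σ(L_j/K_j) — the zones act as resistances in series.
Σ(L/K) = 302/53.9 + 189/39.1 = 5.603 + 4.834 = 10.44 d
q = ΔH / Σ(L/K) = 6.87 / 10.44 = 0.6583 m/d (same in every zone)
Zone A: v = q/n = 0.6583/0.30 = 2.194 m/d → t_A = 302/2.194 = 137.6 d
Zone B: v = q/n = 0.6583/0.29 = 2.270 m/d → t_B = 189/2.270 = 83.27 d
Total t = 137.6 + 83.27 = 220.9 d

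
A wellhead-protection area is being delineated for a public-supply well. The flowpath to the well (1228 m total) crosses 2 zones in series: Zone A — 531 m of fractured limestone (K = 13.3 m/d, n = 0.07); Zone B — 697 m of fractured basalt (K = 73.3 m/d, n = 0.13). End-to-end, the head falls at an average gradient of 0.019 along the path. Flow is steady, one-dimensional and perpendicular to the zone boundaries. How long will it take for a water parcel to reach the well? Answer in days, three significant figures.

Steady 1-D flow in series ⇒ the Darcy flux q is identical in every zone and the zone head losses add (resistances L/K in series).
Σ(L/K) = 531/13.3 + 697/73.3 = 39.92 + 9.509 = 49.43 d
K_eq = L_total / Σ(L/K) = 1228 / 49.43 = 24.84 m/d
q = K_eq · i = 24.84 × 0.019 = 0.4720 m/d (same in every zone)
Zone A: v = q/n = 0.4720/0.07 = 6.743 m/d → t_A = 531/6.743 = 78.75 d
Zone B: v = q/n = 0.4720/0.13 = 3.631 m/d → t_B = 697/3.631 = 192.0 d
Total t = 78.75 + 192.0 = 270.7 d

271 days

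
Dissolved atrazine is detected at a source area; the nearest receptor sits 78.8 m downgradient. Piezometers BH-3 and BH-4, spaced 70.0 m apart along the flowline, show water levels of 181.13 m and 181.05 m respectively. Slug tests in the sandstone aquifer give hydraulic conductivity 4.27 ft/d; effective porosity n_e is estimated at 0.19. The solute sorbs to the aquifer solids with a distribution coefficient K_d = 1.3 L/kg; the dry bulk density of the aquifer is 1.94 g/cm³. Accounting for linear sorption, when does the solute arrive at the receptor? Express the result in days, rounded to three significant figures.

144000 days

Hydraulic gradient i = (181.13 − 181.05) / 70.0 = 0.08 / 70.0 = 0.001143
K = 4.27 ft/d × 0.3048 = 1.301 m/d
Specific discharge q = 1.301 × 0.001143 = 0.001487 m/d
v = Ki/n = 1.301·0.001143/0.19 = 0.007829 m/d
Retardation R = 1 + ρ_b·K_d/n = 1 + 1.94×1.3/0.19 = 14.27
Contaminant velocity v_c = v/R = 0.007829/14.27 = 5.485e-4 m/d
t = L/v_c = 78.8/5.485e-4 = 143700 d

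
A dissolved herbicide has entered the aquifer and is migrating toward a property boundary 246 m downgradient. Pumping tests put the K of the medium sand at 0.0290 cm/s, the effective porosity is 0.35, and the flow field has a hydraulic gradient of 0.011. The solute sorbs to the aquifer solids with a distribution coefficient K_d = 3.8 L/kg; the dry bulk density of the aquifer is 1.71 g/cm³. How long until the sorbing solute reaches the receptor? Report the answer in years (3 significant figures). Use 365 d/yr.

16.7 years

K = 0.0290 cm/s × 864 = 25.06 m/d
Specific discharge q = 25.06 × 0.011 = 0.2756 m/d
Average linear velocity = 0.2756 / 0.35 = 0.7875 m/d
Retardation R = 1 + ρ_b·K_d/n = 1 + 1.71×3.8/0.35 = 19.57
Contaminant velocity v_c = v/R = 0.7875/19.57 = 0.04025 m/d
t = L/v_c = 246/0.04025 = 6112 d
   = 6112/365 = 16.7 yr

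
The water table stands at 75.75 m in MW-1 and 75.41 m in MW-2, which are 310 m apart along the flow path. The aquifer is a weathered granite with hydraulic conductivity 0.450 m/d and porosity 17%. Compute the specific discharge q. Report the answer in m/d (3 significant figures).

Hydraulic gradient i = (75.75 − 75.41) / 310 = 0.34 / 310 = 0.001097
Darcy flux q = K·i = 0.450 × 0.001097 = 4.935e-4 m/d

4.94e-4 m/d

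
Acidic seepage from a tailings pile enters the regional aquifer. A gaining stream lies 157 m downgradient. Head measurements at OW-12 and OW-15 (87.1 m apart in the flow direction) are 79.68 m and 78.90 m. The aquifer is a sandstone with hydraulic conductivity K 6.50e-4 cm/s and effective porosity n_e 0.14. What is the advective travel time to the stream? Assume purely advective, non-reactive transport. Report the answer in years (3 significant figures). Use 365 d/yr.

12.0 years

Hydraulic gradient i = (79.68 − 78.90) / 87.1 = 0.78 / 87.1 = 0.008955
K = 6.50e-4 cm/s × 864 = 0.5616 m/d
Darcy flux q = K·i = 0.5616 × 0.008955 = 0.005029 m/d
v = Ki/n = 0.5616·0.008955/0.14 = 0.03592 m/d
t = L / v = 157 / 0.03592 = 4370 d
   = 4370 / 365 = 12.0 yr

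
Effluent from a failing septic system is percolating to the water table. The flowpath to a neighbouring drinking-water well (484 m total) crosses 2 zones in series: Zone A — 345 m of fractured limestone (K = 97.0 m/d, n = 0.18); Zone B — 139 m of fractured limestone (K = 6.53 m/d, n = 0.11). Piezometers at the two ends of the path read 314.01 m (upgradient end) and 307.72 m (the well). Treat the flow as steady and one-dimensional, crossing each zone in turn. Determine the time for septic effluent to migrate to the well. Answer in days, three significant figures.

306 days

Total head drop ΔH = 314.01 − 307.72 = 6.29 m
Steady 1-D flow in series ⇒ the Darcy flux q is identical in every zone and the zone head losses add (resistances L/K in series).
Σ(L/K) = 345/97.0 + 139/6.53 = 3.557 + 21.29 = 24.84 d
q = ΔH / Σ(L/K) = 6.29 / 24.84 = 0.2532 m/d (same in every zone)
Zone A: v = q/n = 0.2532/0.18 = 1.407 m/d → t_A = 345/1.407 = 245.3 d
Zone B: v = q/n = 0.2532/0.11 = 2.302 m/d → t_B = 139/2.302 = 60.39 d
Total t = 245.3 + 60.39 = 305.7 d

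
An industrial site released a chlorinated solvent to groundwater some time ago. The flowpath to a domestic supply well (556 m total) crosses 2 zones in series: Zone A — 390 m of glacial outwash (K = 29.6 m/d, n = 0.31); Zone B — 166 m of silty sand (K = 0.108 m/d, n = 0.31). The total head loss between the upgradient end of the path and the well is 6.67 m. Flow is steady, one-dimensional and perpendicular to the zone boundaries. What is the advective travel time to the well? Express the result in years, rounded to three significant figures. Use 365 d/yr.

Steady 1-D flow in series ⇒ the Darcy flux q is identical in every zone and the zone head losses add (resistances L/K in series).
Σ(L/K) = 390/29.6 + 166/0.108 = 13.18 + 1537 = 1550 d
q = ΔH / Σ(L/K) = 6.67 / 1550 = 0.004303 m/d (same in every zone)
Zone A: v = q/n = 0.004303/0.31 = 0.01388 m/d → t_A = 390/0.01388 = 28100 d
Zone B: v = q/n = 0.004303/0.31 = 0.01388 m/d → t_B = 166/0.01388 = 11960 d
Total t = 28100 + 11960 = 40060 d
   = 40060 / 365 = 110 yr

110 years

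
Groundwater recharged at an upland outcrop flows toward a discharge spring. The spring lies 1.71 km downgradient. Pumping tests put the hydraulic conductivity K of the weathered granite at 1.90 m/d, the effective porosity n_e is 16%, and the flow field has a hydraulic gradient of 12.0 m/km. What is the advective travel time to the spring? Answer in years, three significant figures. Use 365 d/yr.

q = Ki = 1.90 × 0.012 = 0.02280 m/d
v_s = q/n_e = 0.02280/0.16 = 0.1425 m/d
L = 1.71 km = 1710 m
t = L / v = 1710 / 0.1425 = 12000 d
   = 12000 / 365 = 32.9 yr

32.9 years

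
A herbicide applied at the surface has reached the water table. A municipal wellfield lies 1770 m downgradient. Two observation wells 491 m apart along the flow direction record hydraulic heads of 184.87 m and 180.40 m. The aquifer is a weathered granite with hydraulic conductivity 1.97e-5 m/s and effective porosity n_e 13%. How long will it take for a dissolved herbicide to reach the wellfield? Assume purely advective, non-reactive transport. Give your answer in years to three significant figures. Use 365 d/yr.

Hydraulic gradient i = (184.87 − 180.40) / 491 = 4.47 / 491 = 0.009104
K = 1.97e-5 m/s × 86400 s/d = 1.702 m/d
Darcy flux q = K·i = 1.702 × 0.009104 = 0.01550 m/d
Average linear velocity = 0.01550 / 0.13 = 0.1192 m/d
t = L / v = 1770 / 0.1192 = 14850 d
   = 14850 / 365 = 40.7 yr

40.7 years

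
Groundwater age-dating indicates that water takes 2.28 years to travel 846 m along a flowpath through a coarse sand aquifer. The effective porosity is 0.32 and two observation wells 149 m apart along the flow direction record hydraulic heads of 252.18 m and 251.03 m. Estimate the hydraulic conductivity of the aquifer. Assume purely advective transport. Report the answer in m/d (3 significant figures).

Hydraulic gradient i = (252.18 − 251.03) / 149 = 1.15 / 149 = 0.007718
t = 2.28 years = 832.2 d
v = L / t = 846 / 832.2 = 1.017 m/d
K = v · n / i = 1.017 × 0.32 / 0.007718 = 42.1 m/d

42.1 m/d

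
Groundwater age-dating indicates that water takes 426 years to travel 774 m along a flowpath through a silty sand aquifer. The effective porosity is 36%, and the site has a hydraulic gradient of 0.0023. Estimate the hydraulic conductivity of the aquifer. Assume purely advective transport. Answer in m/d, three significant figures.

0.779 m/d

t = 426 years = 155500 d
v = L / t = 774 / 155500 = 0.004978 m/d
K = v · n / i = 0.004978 × 0.36 / 0.0023 = 0.779 m/d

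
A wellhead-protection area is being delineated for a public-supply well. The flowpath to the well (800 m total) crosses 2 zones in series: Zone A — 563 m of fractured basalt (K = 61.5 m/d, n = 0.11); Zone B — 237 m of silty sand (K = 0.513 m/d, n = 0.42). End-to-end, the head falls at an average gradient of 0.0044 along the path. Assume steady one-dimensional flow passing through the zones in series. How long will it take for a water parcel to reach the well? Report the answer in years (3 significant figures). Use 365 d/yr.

Steady 1-D flow in series ⇒ the Darcy flux q is identical in every zone and the zone head losses add (resistances L/K in series).
Σ(L/K) = 563/61.5 + 237/0.513 = 9.154 + 462.0 = 471.1 d
K_eq = L_total / Σ(L/K) = 800 / 471.1 = 1.698 m/d
q = K_eq · i = 1.698 × 0.0044 = 0.007471 m/d (same in every zone)
Zone A: v = q/n = 0.007471/0.11 = 0.06792 m/d → t_A = 563/0.06792 = 8289 d
Zone B: v = q/n = 0.007471/0.42 = 0.01779 m/d → t_B = 237/0.01779 = 13320 d
Total t = 8289 + 13320 = 21610 d
   = 21610 / 365 = 59.2 yr

59.2 years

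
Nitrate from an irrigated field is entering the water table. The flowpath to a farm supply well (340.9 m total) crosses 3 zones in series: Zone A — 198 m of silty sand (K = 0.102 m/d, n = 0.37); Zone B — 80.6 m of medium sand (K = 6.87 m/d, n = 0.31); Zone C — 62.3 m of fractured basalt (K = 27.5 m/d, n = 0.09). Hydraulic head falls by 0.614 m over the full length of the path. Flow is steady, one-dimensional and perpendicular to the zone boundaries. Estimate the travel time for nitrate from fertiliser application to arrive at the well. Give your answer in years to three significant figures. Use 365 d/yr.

Continuity: the same q passes through each zone, so ΔH = q·Σ(L_j/K_j) — the zones act as resistances in series.
Σ(L/K) = 198/0.102 + 80.6/6.87 + 62.3/27.5 = 1941 + 11.73 + 2.265 = 1955 d
q = ΔH / Σ(L/K) = 0.614 / 1955 = 3.140e-4 m/d (same in every zone)
Zone A: v = q/n = 3.140e-4/0.37 = 8.488e-4 m/d → t_A = 198/8.488e-4 = 233300 d
Zone B: v = q/n = 3.140e-4/0.31 = 0.001013 m/d → t_B = 80.6/0.001013 = 79560 d
Zone C: v = q/n = 3.140e-4/0.09 = 0.003489 m/d → t_C = 62.3/0.003489 = 17850 d
Total t = 233300 + 79560 + 17850 = 330700 d
   = 330700 / 365 = 906 yr

906 years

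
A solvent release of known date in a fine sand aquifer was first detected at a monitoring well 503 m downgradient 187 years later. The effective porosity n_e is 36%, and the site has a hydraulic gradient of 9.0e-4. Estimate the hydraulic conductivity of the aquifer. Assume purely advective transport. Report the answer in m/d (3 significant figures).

t = 187 years = 68260 d
v = L / t = 503 / 68260 = 0.007369 m/d
K = v · n / i = 0.007369 × 0.36 / 9.0e-4 = 2.95 m/d

2.95 m/d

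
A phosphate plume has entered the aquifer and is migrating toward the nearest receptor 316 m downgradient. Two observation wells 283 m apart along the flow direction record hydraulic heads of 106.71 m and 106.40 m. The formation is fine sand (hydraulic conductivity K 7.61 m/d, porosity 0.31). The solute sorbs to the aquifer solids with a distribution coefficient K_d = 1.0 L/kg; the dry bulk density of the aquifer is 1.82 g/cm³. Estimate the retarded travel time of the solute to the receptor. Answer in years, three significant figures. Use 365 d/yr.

221 years

Hydraulic gradient i = (106.71 − 106.40) / 283 = 0.31 / 283 = 0.001095
q = Ki = 7.61 × 0.001095 = 0.008336 m/d
v = Ki/n = 7.61·0.001095/0.31 = 0.02689 m/d
Retardation R = 1 + ρ_b·K_d/n = 1 + 1.82×1.0/0.31 = 6.871
Contaminant velocity v_c = v/R = 0.02689/6.871 = 0.003914 m/d
t = L/v_c = 316/0.003914 = 80740 d
   = 80740/365 = 221 yr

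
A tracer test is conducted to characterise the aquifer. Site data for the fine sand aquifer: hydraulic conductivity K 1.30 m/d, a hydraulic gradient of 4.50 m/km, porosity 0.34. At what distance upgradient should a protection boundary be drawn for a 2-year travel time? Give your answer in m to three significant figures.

12.6 m

q = Ki = 1.30 × 0.0045 = 0.005850 m/d
Average linear velocity = 0.005850 / 0.34 = 0.01721 m/d
T = 2 yr × 365 = 730 d
L = v × T = 0.01721 × 730 = 12.56 m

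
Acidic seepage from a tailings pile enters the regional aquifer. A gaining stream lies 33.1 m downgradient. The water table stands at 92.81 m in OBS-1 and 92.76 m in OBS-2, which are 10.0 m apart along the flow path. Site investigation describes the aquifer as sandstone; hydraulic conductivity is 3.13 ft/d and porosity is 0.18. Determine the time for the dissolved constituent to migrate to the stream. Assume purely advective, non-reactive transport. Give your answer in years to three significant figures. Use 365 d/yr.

Hydraulic gradient i = (92.81 − 92.76) / 10.0 = 0.05 / 10.0 = 0.005000
K = 3.13 ft/d × 0.3048 = 0.9540 m/d
Darcy flux q = K·i = 0.9540 × 0.005000 = 0.004770 m/d
Seepage velocity v = q / n = 0.004770 / 0.18 = 0.02650 m/d
t = L / v = 33.1 / 0.02650 = 1249 d
   = 1249 / 365 = 3.42 yr

3.42 years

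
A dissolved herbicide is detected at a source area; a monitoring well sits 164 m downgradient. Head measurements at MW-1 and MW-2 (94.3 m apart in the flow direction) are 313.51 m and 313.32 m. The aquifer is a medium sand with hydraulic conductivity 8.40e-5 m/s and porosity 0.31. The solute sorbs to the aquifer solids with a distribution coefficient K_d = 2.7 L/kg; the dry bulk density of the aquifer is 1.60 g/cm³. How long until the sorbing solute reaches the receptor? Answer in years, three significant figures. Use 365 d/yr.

142 years

Hydraulic gradient i = (313.51 − 313.32) / 94.3 = 0.19 / 94.3 = 0.002015
K = 8.40e-5 m/s × 86400 s/d = 7.258 m/d
Darcy flux q = K·i = 7.258 × 0.002015 = 0.01462 m/d
v = Ki/n = 7.258·0.002015/0.31 = 0.04717 m/d
Retardation R = 1 + ρ_b·K_d/n = 1 + 1.60×2.7/0.31 = 14.94
Contaminant velocity v_c = v/R = 0.04717/14.94 = 0.003158 m/d
t = L/v_c = 164/0.003158 = 51930 d
   = 51930/365 = 142 yr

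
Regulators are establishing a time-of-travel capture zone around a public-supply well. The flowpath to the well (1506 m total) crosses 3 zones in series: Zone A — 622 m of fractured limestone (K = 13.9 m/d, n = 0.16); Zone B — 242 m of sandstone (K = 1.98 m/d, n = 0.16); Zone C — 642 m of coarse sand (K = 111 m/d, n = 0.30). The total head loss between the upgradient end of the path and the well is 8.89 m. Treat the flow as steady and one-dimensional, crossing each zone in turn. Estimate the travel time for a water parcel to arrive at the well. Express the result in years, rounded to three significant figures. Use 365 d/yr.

Steady 1-D flow in series ⇒ the Darcy flux q is identical in every zone and the zone head losses add (resistances L/K in series).
Σ(L/K) = 622/13.9 + 242/1.98 + 642/111 = 44.75 + 122.2 + 5.784 = 172.8 d
q = ΔH / Σ(L/K) = 8.89 / 172.8 = 0.05146 m/d (same in every zone)
Zone A: v = q/n = 0.05146/0.16 = 0.3216 m/d → t_A = 622/0.3216 = 1934 d
Zone B: v = q/n = 0.05146/0.16 = 0.3216 m/d → t_B = 242/0.3216 = 752.4 d
Zone C: v = q/n = 0.05146/0.30 = 0.1715 m/d → t_C = 642/0.1715 = 3743 d
Total t = 1934 + 752.4 + 3743 = 6429 d
   = 6429 / 365 = 17.6 yr

17.6 years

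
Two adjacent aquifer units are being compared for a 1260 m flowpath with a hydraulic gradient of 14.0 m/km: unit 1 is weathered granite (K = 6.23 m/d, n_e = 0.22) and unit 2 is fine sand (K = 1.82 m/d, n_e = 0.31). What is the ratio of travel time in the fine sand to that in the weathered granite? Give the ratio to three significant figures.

4.82

Unit 1 (weathered granite): v = 6.23×0.014/0.22 = 0.3965 m/d, t = 1260/0.3965 = 3178 d
Unit 2 (fine sand): v = 1.82×0.014/0.31 = 0.08219 m/d, t = 1260/0.08219 = 15330 d
t(fine sand) / t(weathered granite) = 15330/3178 = 4.82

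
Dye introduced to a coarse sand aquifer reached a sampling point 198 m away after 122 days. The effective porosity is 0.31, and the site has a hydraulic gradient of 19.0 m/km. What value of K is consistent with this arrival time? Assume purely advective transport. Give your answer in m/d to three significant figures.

26.5 m/d

v = L / t = 198 / 122 = 1.623 m/d
K = v · n / i = 1.623 × 0.31 / 0.019 = 26.5 m/d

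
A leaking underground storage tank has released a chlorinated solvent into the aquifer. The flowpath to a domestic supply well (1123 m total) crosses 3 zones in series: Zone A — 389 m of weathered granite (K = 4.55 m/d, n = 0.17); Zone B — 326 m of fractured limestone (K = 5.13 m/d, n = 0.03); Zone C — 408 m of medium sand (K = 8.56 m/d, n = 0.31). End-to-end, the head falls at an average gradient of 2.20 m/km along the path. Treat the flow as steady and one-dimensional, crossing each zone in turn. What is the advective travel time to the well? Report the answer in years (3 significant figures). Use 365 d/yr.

Steady 1-D flow in series ⇒ the Darcy flux q is identical in every zone and the zone head losses add (resistances L/K in series).
Σ(L/K) = 389/4.55 + 326/5.13 + 408/8.56 = 85.49 + 63.55 + 47.66 = 196.7 d
K_eq = L_total / Σ(L/K) = 1123 / 196.7 = 5.709 m/d
q = K_eq · i = 5.709 × 0.0022 = 0.01256 m/d (same in every zone)
Zone A: v = q/n = 0.01256/0.17 = 0.07388 m/d → t_A = 389/0.07388 = 5265 d
Zone B: v = q/n = 0.01256/0.03 = 0.4187 m/d → t_B = 326/0.4187 = 778.7 d
Zone C: v = q/n = 0.01256/0.31 = 0.04052 m/d → t_C = 408/0.04052 = 10070 d
Total t = 5265 + 778.7 + 10070 = 16110 d
   = 16110 / 365 = 44.1 yr

44.1 years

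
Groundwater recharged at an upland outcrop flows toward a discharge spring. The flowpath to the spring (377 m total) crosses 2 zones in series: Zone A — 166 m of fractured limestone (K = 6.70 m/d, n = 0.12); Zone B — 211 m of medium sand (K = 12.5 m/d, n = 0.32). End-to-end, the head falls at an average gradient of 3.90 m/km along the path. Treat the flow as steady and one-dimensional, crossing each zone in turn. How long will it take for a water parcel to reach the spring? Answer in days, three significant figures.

2480 days

Steady 1-D flow in series ⇒ the Darcy flux q is identical in every zone and the zone head losses add (resistances L/K in series).
Σ(L/K) = 166/6.70 + 211/12.5 = 24.78 + 16.88 = 41.66 d
K_eq = L_total / Σ(L/K) = 377 / 41.66 = 9.050 m/d
q = K_eq · i = 9.050 × 0.0039 = 0.03530 m/d (same in every zone)
Zone A: v = q/n = 0.03530/0.12 = 0.2941 m/d → t_A = 166/0.2941 = 564.4 d
Zone B: v = q/n = 0.03530/0.32 = 0.1103 m/d → t_B = 211/0.1103 = 1913 d
Total t = 564.4 + 1913 = 2477 d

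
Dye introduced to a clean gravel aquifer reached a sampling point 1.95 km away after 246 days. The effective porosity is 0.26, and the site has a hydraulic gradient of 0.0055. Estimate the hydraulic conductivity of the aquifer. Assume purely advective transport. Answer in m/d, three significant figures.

375 m/d

L = 1.95 km = 1950 m
v = L / t = 1950 / 246 = 7.927 m/d
K = v · n / i = 7.927 × 0.26 / 0.0055 = 375 m/d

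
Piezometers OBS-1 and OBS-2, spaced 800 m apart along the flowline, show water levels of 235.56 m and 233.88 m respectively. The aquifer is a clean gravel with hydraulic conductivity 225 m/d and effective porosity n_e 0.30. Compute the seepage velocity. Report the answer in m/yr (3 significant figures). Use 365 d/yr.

575 m/yr

Hydraulic gradient i = (235.56 − 233.88) / 800 = 1.68 / 800 = 0.002100
q = Ki = 225 × 0.002100 = 0.4725 m/d
Seepage velocity v = q / n = 0.4725 / 0.30 = 1.575 m/d
   = 1.575 × 365 = 575 m/yr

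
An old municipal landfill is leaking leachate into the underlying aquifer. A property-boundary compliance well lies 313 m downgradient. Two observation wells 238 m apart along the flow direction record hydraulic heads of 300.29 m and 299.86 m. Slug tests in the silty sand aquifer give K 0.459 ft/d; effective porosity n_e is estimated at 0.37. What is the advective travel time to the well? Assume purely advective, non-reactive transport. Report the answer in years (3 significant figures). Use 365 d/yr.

Hydraulic gradient i = (300.29 − 299.86) / 238 = 0.43 / 238 = 0.001807
K = 0.459 ft/d × 0.3048 = 0.1399 m/d
Specific discharge q = 0.1399 × 0.001807 = 2.528e-4 m/d
Average linear velocity = 2.528e-4 / 0.37 = 6.832e-4 m/d
t = L / v = 313 / 6.832e-4 = 458200 d
   = 458200 / 365 = 1260 yr

1260 years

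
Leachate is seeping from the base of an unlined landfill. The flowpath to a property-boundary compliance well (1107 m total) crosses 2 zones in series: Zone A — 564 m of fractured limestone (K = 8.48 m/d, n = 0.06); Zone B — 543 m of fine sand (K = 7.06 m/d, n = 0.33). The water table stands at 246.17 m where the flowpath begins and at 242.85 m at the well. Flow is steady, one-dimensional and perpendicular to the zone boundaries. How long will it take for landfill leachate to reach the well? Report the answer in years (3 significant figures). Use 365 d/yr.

25.2 years

Total head drop ΔH = 246.17 − 242.85 = 3.32 m
Steady 1-D flow in series ⇒ the Darcy flux q is identical in every zone and the zone head losses add (resistances L/K in series).
Σ(L/K) = 564/8.48 + 543/7.06 = 66.51 + 76.91 = 143.4 d
q = ΔH / Σ(L/K) = 3.32 / 143.4 = 0.02315 m/d (same in every zone)
Zone A: v = q/n = 0.02315/0.06 = 0.3858 m/d → t_A = 564/0.3858 = 1462 d
Zone B: v = q/n = 0.02315/0.33 = 0.07015 m/d → t_B = 543/0.07015 = 7741 d
Total t = 1462 + 7741 = 9203 d
   = 9203 / 365 = 25.2 yr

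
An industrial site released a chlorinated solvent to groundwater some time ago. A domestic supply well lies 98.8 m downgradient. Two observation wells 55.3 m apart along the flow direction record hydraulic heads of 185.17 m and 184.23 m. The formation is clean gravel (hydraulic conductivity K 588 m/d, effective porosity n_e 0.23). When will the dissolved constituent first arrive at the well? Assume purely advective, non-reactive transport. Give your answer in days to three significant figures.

Hydraulic gradient i = (185.17 − 184.23) / 55.3 = 0.94 / 55.3 = 0.01700
Specific discharge q = 588 × 0.01700 = 9.995 m/d
v_s = q/n_e = 9.995/0.23 = 43.46 m/d
t = L / v = 98.8 / 43.46 = 2.274 d

2.27 days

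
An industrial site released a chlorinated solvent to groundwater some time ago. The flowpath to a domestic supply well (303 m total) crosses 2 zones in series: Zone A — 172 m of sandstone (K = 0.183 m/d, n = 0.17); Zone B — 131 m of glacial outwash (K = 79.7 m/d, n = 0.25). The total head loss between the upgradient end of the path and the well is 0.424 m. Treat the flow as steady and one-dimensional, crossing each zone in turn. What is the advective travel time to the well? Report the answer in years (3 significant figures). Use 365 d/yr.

Steady 1-D flow in series ⇒ the Darcy flux q is identical in every zone and the zone head losses add (resistances L/K in series).
Σ(L/K) = 172/0.183 + 131/79.7 = 939.9 + 1.644 = 941.5 d
q = ΔH / Σ(L/K) = 0.424 / 941.5 = 4.503e-4 m/d (same in every zone)
Zone A: v = q/n = 4.503e-4/0.17 = 0.002649 m/d → t_A = 172/0.002649 = 64930 d
Zone B: v = q/n = 4.503e-4/0.25 = 0.001801 m/d → t_B = 131/0.001801 = 72720 d
Total t = 64930 + 72720 = 137700 d
   = 137700 / 365 = 377 yr

377 years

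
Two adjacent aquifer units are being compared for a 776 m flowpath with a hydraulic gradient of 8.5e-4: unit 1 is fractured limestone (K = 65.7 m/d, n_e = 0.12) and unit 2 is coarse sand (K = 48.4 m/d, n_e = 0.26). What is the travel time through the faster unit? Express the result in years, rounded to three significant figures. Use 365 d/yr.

4.57 years

Unit 1 (fractured limestone): v = 65.7×8.5e-4/0.12 = 0.4654 m/d, t = 776/0.4654 = 1667 d
Unit 2 (coarse sand): v = 48.4×8.5e-4/0.26 = 0.1582 m/d, t = 776/0.1582 = 4904 d
Faster: 1667 d / 365 = 4.57 yr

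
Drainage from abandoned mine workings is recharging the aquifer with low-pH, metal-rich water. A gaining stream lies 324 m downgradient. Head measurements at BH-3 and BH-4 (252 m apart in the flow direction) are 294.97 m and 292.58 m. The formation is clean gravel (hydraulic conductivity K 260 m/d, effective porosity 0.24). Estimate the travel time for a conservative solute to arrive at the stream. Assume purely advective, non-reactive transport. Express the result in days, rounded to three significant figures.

31.5 days

Hydraulic gradient i = (294.97 − 292.58) / 252 = 2.39 / 252 = 0.009484
Darcy flux q = K·i = 260 × 0.009484 = 2.466 m/d
v = Ki/n = 260·0.009484/0.24 = 10.27 m/d
t = L / v = 324 / 10.27 = 31.53 d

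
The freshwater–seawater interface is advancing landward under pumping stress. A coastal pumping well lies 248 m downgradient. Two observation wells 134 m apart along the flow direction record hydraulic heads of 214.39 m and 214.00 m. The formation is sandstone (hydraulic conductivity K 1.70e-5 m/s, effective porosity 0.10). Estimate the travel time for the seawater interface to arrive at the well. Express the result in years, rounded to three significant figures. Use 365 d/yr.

15.9 years

Hydraulic gradient i = (214.39 − 214.00) / 134 = 0.39 / 134 = 0.002910
K = 1.70e-5 m/s × 86400 s/d = 1.469 m/d
Specific discharge q = 1.469 × 0.002910 = 0.004275 m/d
v_s = q/n_e = 0.004275/0.10 = 0.04275 m/d
t = L / v = 248 / 0.04275 = 5801 d
   = 5801 / 365 = 15.9 yr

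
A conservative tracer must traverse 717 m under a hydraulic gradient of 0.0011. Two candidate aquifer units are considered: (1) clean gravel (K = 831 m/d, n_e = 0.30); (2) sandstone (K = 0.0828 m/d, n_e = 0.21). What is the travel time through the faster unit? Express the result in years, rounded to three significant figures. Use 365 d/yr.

Unit 1 (clean gravel): v = 831×0.0011/0.30 = 3.047 m/d, t = 717/3.047 = 235.3 d
Unit 2 (sandstone): v = 0.0828×0.0011/0.21 = 4.337e-4 m/d, t = 717/4.337e-4 = 1.653e6 d
Faster: 235.3 d / 365 = 0.645 yr

0.645 years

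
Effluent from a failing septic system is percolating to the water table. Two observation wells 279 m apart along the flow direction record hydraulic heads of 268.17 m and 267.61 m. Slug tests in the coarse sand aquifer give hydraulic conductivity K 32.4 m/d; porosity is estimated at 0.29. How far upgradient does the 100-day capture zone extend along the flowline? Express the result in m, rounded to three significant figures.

Hydraulic gradient i = (268.17 − 267.61) / 279 = 0.56 / 279 = 0.002007
q = Ki = 32.4 × 0.002007 = 0.06503 m/d
v_s = q/n_e = 0.06503/0.29 = 0.2242 m/d
L = v × T = 0.2242 × 100 = 22.42 m

22.4 m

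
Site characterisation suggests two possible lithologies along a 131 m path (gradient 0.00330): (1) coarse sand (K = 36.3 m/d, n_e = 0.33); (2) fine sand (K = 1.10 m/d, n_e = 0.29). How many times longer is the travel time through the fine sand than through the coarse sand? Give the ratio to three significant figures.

Unit 1 (coarse sand): v = 36.3×0.0033/0.33 = 0.3630 m/d, t = 131/0.3630 = 360.9 d
Unit 2 (fine sand): v = 1.10×0.0033/0.29 = 0.01252 m/d, t = 131/0.01252 = 10470 d
t(fine sand) / t(coarse sand) = 10470/360.9 = 29.0

29.0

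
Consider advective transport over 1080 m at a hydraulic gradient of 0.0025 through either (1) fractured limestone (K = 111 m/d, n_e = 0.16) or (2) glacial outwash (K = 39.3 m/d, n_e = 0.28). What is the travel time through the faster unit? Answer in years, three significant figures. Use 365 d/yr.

Unit 1 (fractured limestone): v = 111×0.0025/0.16 = 1.734 m/d, t = 1080/1.734 = 622.7 d
Unit 2 (glacial outwash): v = 39.3×0.0025/0.28 = 0.3509 m/d, t = 1080/0.3509 = 3078 d
Faster: 622.7 d / 365 = 1.71 yr

1.71 years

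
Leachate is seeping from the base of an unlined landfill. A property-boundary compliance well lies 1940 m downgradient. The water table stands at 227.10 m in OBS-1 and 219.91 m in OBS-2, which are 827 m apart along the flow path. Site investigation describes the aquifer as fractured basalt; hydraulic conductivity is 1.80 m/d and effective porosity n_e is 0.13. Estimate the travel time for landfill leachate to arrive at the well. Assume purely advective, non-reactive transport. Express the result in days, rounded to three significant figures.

16100 days

Hydraulic gradient i = (227.10 − 219.91) / 827 = 7.19 / 827 = 0.008694
Darcy flux q = K·i = 1.80 × 0.008694 = 0.01565 m/d
Average linear velocity = 0.01565 / 0.13 = 0.1204 m/d
t = L / v = 1940 / 0.1204 = 16120 d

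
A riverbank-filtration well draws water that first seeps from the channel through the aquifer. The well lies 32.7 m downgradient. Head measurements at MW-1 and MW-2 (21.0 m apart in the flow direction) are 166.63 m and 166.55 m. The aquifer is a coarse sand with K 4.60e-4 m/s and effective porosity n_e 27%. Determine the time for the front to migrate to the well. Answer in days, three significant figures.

58.3 days

Hydraulic gradient i = (166.63 − 166.55) / 21.0 = 0.08 / 21.0 = 0.003810
K = 4.60e-4 m/s × 86400 s/d = 39.74 m/d
Specific discharge q = 39.74 × 0.003810 = 0.1514 m/d
Average linear velocity = 0.1514 / 0.27 = 0.5608 m/d
t = L / v = 32.7 / 0.5608 = 58.31 d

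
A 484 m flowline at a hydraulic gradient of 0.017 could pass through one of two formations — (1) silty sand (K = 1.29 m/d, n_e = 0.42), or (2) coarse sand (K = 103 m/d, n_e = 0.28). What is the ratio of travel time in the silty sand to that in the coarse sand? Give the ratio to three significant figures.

120

Unit 1 (silty sand): v = 1.29×0.017/0.42 = 0.05221 m/d, t = 484/0.05221 = 9269 d
Unit 2 (coarse sand): v = 103×0.017/0.28 = 6.254 m/d, t = 484/6.254 = 77.40 d
t(silty sand) / t(coarse sand) = 9269/77.40 = 120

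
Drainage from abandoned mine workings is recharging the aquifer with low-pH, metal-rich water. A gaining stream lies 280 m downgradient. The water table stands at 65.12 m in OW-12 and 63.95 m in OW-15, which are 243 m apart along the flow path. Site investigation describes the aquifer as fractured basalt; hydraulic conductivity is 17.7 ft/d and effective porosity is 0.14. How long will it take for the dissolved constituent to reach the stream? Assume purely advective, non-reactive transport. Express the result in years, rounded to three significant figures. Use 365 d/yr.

4.13 years

Hydraulic gradient i = (65.12 − 63.95) / 243 = 1.17 / 243 = 0.004815
K = 17.7 ft/d × 0.3048 = 5.395 m/d
q = Ki = 5.395 × 0.004815 = 0.02598 m/d
Seepage velocity v = q / n = 0.02598 / 0.14 = 0.1855 m/d
t = L / v = 280 / 0.1855 = 1509 d
   = 1509 / 365 = 4.13 yr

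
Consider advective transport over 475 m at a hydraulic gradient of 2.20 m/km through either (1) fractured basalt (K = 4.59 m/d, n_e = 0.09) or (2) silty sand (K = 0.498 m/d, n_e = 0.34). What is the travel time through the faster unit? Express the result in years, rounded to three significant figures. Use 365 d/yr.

11.6 years

Unit 1 (fractured basalt): v = 4.59×0.0022/0.09 = 0.1122 m/d, t = 475/0.1122 = 4234 d
Unit 2 (silty sand): v = 0.498×0.0022/0.34 = 0.003222 m/d, t = 475/0.003222 = 147400 d
Faster: 4234 d / 365 = 11.6 yr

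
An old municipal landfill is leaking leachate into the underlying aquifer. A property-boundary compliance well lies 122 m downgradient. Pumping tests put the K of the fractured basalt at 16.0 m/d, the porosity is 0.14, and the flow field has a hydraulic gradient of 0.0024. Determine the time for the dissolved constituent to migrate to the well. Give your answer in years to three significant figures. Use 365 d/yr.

1.22 years

Specific discharge q = 16.0 × 0.0024 = 0.03840 m/d
v = Ki/n = 16.0·0.0024/0.14 = 0.2743 m/d
t = L / v = 122 / 0.2743 = 444.8 d
   = 444.8 / 365 = 1.22 yr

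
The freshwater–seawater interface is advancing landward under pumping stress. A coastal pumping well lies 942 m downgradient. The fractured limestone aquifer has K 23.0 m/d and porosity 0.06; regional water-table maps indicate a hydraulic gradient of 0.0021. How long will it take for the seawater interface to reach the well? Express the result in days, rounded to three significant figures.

Darcy flux q = K·i = 23.0 × 0.0021 = 0.04830 m/d
v = Ki/n = 23.0·0.0021/0.06 = 0.8050 m/d
t = L / v = 942 / 0.8050 = 1170 d

1170 days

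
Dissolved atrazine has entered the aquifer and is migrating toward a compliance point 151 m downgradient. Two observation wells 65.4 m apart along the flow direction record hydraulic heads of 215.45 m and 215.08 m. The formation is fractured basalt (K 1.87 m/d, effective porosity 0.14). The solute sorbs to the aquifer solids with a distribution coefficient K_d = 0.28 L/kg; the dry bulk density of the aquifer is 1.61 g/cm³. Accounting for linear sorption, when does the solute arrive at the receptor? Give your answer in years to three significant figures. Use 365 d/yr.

23.1 years

Hydraulic gradient i = (215.45 − 215.08) / 65.4 = 0.37 / 65.4 = 0.005657
Specific discharge q = 1.87 × 0.005657 = 0.01058 m/d
Average linear velocity = 0.01058 / 0.14 = 0.07557 m/d
Retardation R = 1 + ρ_b·K_d/n = 1 + 1.61×0.28/0.14 = 4.220
Contaminant velocity v_c = v/R = 0.07557/4.220 = 0.01791 m/d
t = L/v_c = 151/0.01791 = 8432 d
   = 8432/365 = 23.1 yr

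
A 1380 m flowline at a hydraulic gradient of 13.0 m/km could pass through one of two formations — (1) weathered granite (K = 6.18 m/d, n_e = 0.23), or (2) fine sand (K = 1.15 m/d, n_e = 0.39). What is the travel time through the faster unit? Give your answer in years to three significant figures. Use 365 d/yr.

10.8 years

Unit 1 (weathered granite): v = 6.18×0.013/0.23 = 0.3493 m/d, t = 1380/0.3493 = 3951 d
Unit 2 (fine sand): v = 1.15×0.013/0.39 = 0.03833 m/d, t = 1380/0.03833 = 36000 d
Faster: 3951 d / 365 = 10.8 yr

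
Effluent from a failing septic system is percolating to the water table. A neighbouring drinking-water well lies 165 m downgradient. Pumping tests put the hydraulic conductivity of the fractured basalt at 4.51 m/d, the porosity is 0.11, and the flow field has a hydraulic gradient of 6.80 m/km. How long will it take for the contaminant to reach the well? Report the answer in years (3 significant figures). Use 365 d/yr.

Darcy flux q = K·i = 4.51 × 0.0068 = 0.03067 m/d
Seepage velocity v = q / n = 0.03067 / 0.11 = 0.2788 m/d
t = L / v = 165 / 0.2788 = 591.8 d
   = 591.8 / 365 = 1.62 yr

1.62 years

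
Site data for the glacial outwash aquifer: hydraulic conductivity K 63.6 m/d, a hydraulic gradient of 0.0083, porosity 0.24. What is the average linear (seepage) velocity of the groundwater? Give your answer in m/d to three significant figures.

2.20 m/d

q = Ki = 63.6 × 0.0083 = 0.5279 m/d
v_s = q/n_e = 0.5279/0.24 = 2.200 m/d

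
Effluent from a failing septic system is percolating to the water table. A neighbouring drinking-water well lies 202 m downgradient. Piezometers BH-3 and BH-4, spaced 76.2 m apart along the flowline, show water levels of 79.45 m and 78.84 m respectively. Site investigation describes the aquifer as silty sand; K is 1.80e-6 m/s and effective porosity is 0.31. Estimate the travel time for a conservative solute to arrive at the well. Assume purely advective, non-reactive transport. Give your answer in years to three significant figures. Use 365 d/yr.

Hydraulic gradient i = (79.45 − 78.84) / 76.2 = 0.61 / 76.2 = 0.008005
K = 1.80e-6 m/s × 86400 s/d = 0.1555 m/d
Specific discharge q = 0.1555 × 0.008005 = 0.001245 m/d
Average linear velocity = 0.001245 / 0.31 = 0.004016 m/d
t = L / v = 202 / 0.004016 = 50300 d
   = 50300 / 365 = 138 yr

138 years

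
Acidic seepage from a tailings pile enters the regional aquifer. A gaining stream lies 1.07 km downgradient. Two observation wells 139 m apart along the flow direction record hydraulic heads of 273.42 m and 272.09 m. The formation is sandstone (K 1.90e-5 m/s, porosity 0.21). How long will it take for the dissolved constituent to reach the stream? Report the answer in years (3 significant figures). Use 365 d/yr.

Hydraulic gradient i = (273.42 − 272.09) / 139 = 1.33 / 139 = 0.009568
K = 1.90e-5 m/s × 86400 s/d = 1.642 m/d
Specific discharge q = 1.642 × 0.009568 = 0.01571 m/d
Average linear velocity = 0.01571 / 0.21 = 0.07480 m/d
L = 1.07 km = 1070 m
t = L / v = 1070 / 0.07480 = 14310 d
   = 14310 / 365 = 39.2 yr

39.2 years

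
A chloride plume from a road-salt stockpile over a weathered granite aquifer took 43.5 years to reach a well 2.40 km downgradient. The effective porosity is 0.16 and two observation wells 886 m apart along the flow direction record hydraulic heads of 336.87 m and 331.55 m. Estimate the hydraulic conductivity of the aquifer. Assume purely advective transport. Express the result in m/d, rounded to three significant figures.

4.03 m/d

Hydraulic gradient i = (336.87 − 331.55) / 886 = 5.32 / 886 = 0.006005
t = 43.5 years = 15880 d
L = 2.40 km = 2400 m
v = L / t = 2400 / 15880 = 0.1512 m/d
K = v · n / i = 0.1512 × 0.16 / 0.006005 = 4.03 m/d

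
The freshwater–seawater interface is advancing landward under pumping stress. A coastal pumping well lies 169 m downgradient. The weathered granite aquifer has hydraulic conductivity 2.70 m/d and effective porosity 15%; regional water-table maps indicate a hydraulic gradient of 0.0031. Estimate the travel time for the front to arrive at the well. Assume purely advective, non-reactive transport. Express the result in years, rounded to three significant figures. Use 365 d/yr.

Darcy flux q = K·i = 2.70 × 0.0031 = 0.008370 m/d
Average linear velocity = 0.008370 / 0.15 = 0.05580 m/d
t = L / v = 169 / 0.05580 = 3029 d
   = 3029 / 365 = 8.30 yr

8.30 years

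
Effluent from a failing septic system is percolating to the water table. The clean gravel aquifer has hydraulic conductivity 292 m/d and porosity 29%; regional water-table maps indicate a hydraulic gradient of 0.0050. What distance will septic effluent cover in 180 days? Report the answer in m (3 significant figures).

Darcy flux q = K·i = 292 × 0.0050 = 1.460 m/d
Seepage velocity v = q / n = 1.460 / 0.29 = 5.034 m/d
L = v × T = 5.034 × 180 = 906.2 m

906 m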